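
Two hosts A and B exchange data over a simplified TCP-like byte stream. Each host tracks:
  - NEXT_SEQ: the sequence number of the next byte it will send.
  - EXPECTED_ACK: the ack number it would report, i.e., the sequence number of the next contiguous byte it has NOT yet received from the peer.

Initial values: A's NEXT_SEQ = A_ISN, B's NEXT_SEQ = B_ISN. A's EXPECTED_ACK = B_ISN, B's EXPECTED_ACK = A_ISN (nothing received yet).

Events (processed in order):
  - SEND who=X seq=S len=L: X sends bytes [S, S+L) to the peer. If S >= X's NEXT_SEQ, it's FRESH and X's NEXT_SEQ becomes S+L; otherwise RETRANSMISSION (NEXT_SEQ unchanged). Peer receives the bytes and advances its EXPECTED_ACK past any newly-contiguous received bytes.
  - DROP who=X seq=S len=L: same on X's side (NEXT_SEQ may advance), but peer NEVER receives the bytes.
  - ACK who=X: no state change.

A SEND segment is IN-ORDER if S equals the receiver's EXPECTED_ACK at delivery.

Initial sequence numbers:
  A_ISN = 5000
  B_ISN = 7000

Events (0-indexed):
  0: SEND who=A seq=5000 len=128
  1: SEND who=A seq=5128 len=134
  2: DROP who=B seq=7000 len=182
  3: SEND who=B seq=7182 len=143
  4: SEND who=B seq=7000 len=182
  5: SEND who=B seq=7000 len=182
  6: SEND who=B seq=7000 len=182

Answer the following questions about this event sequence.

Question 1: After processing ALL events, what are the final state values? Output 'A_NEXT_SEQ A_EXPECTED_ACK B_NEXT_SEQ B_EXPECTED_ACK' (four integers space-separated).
After event 0: A_seq=5128 A_ack=7000 B_seq=7000 B_ack=5128
After event 1: A_seq=5262 A_ack=7000 B_seq=7000 B_ack=5262
After event 2: A_seq=5262 A_ack=7000 B_seq=7182 B_ack=5262
After event 3: A_seq=5262 A_ack=7000 B_seq=7325 B_ack=5262
After event 4: A_seq=5262 A_ack=7325 B_seq=7325 B_ack=5262
After event 5: A_seq=5262 A_ack=7325 B_seq=7325 B_ack=5262
After event 6: A_seq=5262 A_ack=7325 B_seq=7325 B_ack=5262

Answer: 5262 7325 7325 5262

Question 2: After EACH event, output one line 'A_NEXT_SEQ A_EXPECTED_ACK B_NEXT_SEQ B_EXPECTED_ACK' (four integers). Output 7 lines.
5128 7000 7000 5128
5262 7000 7000 5262
5262 7000 7182 5262
5262 7000 7325 5262
5262 7325 7325 5262
5262 7325 7325 5262
5262 7325 7325 5262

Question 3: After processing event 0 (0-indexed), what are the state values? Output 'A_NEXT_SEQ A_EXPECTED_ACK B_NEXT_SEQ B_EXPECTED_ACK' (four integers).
After event 0: A_seq=5128 A_ack=7000 B_seq=7000 B_ack=5128

5128 7000 7000 5128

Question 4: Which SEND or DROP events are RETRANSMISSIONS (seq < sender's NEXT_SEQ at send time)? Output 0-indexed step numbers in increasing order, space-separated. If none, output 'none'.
Step 0: SEND seq=5000 -> fresh
Step 1: SEND seq=5128 -> fresh
Step 2: DROP seq=7000 -> fresh
Step 3: SEND seq=7182 -> fresh
Step 4: SEND seq=7000 -> retransmit
Step 5: SEND seq=7000 -> retransmit
Step 6: SEND seq=7000 -> retransmit

Answer: 4 5 6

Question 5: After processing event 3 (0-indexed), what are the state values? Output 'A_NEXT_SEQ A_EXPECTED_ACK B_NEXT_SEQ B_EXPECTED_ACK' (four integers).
After event 0: A_seq=5128 A_ack=7000 B_seq=7000 B_ack=5128
After event 1: A_seq=5262 A_ack=7000 B_seq=7000 B_ack=5262
After event 2: A_seq=5262 A_ack=7000 B_seq=7182 B_ack=5262
After event 3: A_seq=5262 A_ack=7000 B_seq=7325 B_ack=5262

5262 7000 7325 5262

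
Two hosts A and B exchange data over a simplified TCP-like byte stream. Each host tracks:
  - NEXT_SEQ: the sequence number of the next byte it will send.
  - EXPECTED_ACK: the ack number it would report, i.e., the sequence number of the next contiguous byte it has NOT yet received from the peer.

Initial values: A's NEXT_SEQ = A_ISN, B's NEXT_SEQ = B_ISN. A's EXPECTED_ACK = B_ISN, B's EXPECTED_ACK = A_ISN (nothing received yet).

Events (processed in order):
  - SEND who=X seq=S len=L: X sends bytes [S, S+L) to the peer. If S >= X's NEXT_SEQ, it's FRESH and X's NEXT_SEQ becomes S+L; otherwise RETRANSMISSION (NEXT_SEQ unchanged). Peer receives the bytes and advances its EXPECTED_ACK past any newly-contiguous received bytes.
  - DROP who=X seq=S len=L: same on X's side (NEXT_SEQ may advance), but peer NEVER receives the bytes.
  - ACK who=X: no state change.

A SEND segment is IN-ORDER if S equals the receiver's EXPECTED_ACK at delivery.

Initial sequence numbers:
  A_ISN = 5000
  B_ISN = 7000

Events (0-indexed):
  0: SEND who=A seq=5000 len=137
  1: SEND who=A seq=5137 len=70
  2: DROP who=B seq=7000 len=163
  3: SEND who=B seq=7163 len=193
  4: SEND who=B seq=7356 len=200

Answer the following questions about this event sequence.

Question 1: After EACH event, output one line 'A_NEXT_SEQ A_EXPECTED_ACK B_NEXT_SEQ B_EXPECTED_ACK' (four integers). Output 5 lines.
5137 7000 7000 5137
5207 7000 7000 5207
5207 7000 7163 5207
5207 7000 7356 5207
5207 7000 7556 5207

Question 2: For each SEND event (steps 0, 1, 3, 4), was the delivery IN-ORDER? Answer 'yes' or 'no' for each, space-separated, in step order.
Answer: yes yes no no

Derivation:
Step 0: SEND seq=5000 -> in-order
Step 1: SEND seq=5137 -> in-order
Step 3: SEND seq=7163 -> out-of-order
Step 4: SEND seq=7356 -> out-of-order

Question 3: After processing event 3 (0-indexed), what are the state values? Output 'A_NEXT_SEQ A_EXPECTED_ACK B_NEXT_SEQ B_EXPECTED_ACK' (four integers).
After event 0: A_seq=5137 A_ack=7000 B_seq=7000 B_ack=5137
After event 1: A_seq=5207 A_ack=7000 B_seq=7000 B_ack=5207
After event 2: A_seq=5207 A_ack=7000 B_seq=7163 B_ack=5207
After event 3: A_seq=5207 A_ack=7000 B_seq=7356 B_ack=5207

5207 7000 7356 5207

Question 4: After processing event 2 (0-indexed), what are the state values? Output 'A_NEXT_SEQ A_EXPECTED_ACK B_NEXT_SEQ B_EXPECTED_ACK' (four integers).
After event 0: A_seq=5137 A_ack=7000 B_seq=7000 B_ack=5137
After event 1: A_seq=5207 A_ack=7000 B_seq=7000 B_ack=5207
After event 2: A_seq=5207 A_ack=7000 B_seq=7163 B_ack=5207

5207 7000 7163 5207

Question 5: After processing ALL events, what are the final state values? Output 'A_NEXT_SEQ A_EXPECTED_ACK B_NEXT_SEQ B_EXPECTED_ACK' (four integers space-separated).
Answer: 5207 7000 7556 5207

Derivation:
After event 0: A_seq=5137 A_ack=7000 B_seq=7000 B_ack=5137
After event 1: A_seq=5207 A_ack=7000 B_seq=7000 B_ack=5207
After event 2: A_seq=5207 A_ack=7000 B_seq=7163 B_ack=5207
After event 3: A_seq=5207 A_ack=7000 B_seq=7356 B_ack=5207
After event 4: A_seq=5207 A_ack=7000 B_seq=7556 B_ack=5207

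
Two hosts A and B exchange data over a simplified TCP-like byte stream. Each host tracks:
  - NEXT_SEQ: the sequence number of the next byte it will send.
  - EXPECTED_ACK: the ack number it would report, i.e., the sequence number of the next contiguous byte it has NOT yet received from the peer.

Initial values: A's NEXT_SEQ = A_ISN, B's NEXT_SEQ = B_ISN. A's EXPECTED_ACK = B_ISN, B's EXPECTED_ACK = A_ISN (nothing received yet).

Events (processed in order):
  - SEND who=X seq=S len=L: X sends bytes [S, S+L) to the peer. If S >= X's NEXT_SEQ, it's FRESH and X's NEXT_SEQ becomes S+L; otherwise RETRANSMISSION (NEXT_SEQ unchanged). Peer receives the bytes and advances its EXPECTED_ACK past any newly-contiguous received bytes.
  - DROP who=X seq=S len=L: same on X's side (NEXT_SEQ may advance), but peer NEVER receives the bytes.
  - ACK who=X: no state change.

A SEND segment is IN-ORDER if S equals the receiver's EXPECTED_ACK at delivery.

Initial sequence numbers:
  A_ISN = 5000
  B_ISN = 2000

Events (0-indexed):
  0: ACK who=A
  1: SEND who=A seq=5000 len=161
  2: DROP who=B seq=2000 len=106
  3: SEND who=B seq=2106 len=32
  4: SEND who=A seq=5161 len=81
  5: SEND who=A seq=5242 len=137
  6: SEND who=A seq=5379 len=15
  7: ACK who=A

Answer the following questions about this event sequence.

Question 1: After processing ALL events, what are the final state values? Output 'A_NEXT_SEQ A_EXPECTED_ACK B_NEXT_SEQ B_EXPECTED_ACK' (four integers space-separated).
After event 0: A_seq=5000 A_ack=2000 B_seq=2000 B_ack=5000
After event 1: A_seq=5161 A_ack=2000 B_seq=2000 B_ack=5161
After event 2: A_seq=5161 A_ack=2000 B_seq=2106 B_ack=5161
After event 3: A_seq=5161 A_ack=2000 B_seq=2138 B_ack=5161
After event 4: A_seq=5242 A_ack=2000 B_seq=2138 B_ack=5242
After event 5: A_seq=5379 A_ack=2000 B_seq=2138 B_ack=5379
After event 6: A_seq=5394 A_ack=2000 B_seq=2138 B_ack=5394
After event 7: A_seq=5394 A_ack=2000 B_seq=2138 B_ack=5394

Answer: 5394 2000 2138 5394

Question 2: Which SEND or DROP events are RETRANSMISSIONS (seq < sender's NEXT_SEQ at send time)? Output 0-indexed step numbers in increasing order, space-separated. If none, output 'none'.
Answer: none

Derivation:
Step 1: SEND seq=5000 -> fresh
Step 2: DROP seq=2000 -> fresh
Step 3: SEND seq=2106 -> fresh
Step 4: SEND seq=5161 -> fresh
Step 5: SEND seq=5242 -> fresh
Step 6: SEND seq=5379 -> fresh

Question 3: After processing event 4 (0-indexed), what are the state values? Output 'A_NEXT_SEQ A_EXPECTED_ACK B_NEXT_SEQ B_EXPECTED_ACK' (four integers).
After event 0: A_seq=5000 A_ack=2000 B_seq=2000 B_ack=5000
After event 1: A_seq=5161 A_ack=2000 B_seq=2000 B_ack=5161
After event 2: A_seq=5161 A_ack=2000 B_seq=2106 B_ack=5161
After event 3: A_seq=5161 A_ack=2000 B_seq=2138 B_ack=5161
After event 4: A_seq=5242 A_ack=2000 B_seq=2138 B_ack=5242

5242 2000 2138 5242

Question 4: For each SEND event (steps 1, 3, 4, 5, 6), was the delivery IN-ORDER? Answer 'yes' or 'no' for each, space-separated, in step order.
Step 1: SEND seq=5000 -> in-order
Step 3: SEND seq=2106 -> out-of-order
Step 4: SEND seq=5161 -> in-order
Step 5: SEND seq=5242 -> in-order
Step 6: SEND seq=5379 -> in-order

Answer: yes no yes yes yes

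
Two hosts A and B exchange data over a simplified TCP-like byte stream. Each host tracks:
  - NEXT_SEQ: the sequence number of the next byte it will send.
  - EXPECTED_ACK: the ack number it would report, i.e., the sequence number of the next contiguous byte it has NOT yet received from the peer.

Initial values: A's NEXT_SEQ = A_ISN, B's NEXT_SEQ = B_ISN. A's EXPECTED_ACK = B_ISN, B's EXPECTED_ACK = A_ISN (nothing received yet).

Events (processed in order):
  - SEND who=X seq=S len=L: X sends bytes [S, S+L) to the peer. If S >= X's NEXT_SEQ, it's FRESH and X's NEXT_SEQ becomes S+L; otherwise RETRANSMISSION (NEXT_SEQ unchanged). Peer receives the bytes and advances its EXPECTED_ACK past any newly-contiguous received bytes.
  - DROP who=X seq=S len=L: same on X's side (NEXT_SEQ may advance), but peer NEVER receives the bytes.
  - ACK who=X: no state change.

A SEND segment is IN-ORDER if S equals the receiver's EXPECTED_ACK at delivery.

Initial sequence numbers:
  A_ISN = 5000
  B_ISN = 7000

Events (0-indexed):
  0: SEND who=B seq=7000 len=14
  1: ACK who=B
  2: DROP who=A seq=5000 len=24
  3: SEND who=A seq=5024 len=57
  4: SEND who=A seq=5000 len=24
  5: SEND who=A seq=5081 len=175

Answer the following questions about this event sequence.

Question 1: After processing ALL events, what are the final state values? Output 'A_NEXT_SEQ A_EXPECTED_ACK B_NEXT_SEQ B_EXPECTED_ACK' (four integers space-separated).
After event 0: A_seq=5000 A_ack=7014 B_seq=7014 B_ack=5000
After event 1: A_seq=5000 A_ack=7014 B_seq=7014 B_ack=5000
After event 2: A_seq=5024 A_ack=7014 B_seq=7014 B_ack=5000
After event 3: A_seq=5081 A_ack=7014 B_seq=7014 B_ack=5000
After event 4: A_seq=5081 A_ack=7014 B_seq=7014 B_ack=5081
After event 5: A_seq=5256 A_ack=7014 B_seq=7014 B_ack=5256

Answer: 5256 7014 7014 5256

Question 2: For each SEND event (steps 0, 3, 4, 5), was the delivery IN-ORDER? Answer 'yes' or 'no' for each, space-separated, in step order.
Answer: yes no yes yes

Derivation:
Step 0: SEND seq=7000 -> in-order
Step 3: SEND seq=5024 -> out-of-order
Step 4: SEND seq=5000 -> in-order
Step 5: SEND seq=5081 -> in-order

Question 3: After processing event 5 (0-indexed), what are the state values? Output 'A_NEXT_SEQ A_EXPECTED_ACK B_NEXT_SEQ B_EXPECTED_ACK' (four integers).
After event 0: A_seq=5000 A_ack=7014 B_seq=7014 B_ack=5000
After event 1: A_seq=5000 A_ack=7014 B_seq=7014 B_ack=5000
After event 2: A_seq=5024 A_ack=7014 B_seq=7014 B_ack=5000
After event 3: A_seq=5081 A_ack=7014 B_seq=7014 B_ack=5000
After event 4: A_seq=5081 A_ack=7014 B_seq=7014 B_ack=5081
After event 5: A_seq=5256 A_ack=7014 B_seq=7014 B_ack=5256

5256 7014 7014 5256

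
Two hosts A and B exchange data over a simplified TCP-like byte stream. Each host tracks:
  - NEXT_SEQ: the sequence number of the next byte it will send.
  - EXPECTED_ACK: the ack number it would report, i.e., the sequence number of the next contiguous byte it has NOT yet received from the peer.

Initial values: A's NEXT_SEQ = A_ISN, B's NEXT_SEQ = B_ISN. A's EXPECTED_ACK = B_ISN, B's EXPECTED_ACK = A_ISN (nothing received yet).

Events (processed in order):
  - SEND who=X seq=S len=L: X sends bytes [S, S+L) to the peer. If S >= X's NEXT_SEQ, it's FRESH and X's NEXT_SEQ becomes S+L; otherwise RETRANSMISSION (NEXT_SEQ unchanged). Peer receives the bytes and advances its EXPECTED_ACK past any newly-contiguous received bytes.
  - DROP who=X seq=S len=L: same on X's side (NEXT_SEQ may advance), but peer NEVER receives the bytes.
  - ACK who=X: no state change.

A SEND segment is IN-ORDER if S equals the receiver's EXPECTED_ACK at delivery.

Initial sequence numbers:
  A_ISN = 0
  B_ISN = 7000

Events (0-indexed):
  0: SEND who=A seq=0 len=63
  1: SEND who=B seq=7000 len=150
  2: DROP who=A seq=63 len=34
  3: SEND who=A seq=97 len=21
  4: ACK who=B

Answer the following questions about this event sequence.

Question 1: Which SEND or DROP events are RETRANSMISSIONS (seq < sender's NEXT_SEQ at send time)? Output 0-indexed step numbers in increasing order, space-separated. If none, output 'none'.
Answer: none

Derivation:
Step 0: SEND seq=0 -> fresh
Step 1: SEND seq=7000 -> fresh
Step 2: DROP seq=63 -> fresh
Step 3: SEND seq=97 -> fresh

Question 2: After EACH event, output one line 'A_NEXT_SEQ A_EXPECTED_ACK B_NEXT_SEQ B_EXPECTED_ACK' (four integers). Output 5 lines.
63 7000 7000 63
63 7150 7150 63
97 7150 7150 63
118 7150 7150 63
118 7150 7150 63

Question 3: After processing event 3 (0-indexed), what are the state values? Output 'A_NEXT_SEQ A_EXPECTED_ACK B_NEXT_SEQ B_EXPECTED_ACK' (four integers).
After event 0: A_seq=63 A_ack=7000 B_seq=7000 B_ack=63
After event 1: A_seq=63 A_ack=7150 B_seq=7150 B_ack=63
After event 2: A_seq=97 A_ack=7150 B_seq=7150 B_ack=63
After event 3: A_seq=118 A_ack=7150 B_seq=7150 B_ack=63

118 7150 7150 63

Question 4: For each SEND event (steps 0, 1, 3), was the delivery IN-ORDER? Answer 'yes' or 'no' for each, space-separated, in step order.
Answer: yes yes no

Derivation:
Step 0: SEND seq=0 -> in-order
Step 1: SEND seq=7000 -> in-order
Step 3: SEND seq=97 -> out-of-order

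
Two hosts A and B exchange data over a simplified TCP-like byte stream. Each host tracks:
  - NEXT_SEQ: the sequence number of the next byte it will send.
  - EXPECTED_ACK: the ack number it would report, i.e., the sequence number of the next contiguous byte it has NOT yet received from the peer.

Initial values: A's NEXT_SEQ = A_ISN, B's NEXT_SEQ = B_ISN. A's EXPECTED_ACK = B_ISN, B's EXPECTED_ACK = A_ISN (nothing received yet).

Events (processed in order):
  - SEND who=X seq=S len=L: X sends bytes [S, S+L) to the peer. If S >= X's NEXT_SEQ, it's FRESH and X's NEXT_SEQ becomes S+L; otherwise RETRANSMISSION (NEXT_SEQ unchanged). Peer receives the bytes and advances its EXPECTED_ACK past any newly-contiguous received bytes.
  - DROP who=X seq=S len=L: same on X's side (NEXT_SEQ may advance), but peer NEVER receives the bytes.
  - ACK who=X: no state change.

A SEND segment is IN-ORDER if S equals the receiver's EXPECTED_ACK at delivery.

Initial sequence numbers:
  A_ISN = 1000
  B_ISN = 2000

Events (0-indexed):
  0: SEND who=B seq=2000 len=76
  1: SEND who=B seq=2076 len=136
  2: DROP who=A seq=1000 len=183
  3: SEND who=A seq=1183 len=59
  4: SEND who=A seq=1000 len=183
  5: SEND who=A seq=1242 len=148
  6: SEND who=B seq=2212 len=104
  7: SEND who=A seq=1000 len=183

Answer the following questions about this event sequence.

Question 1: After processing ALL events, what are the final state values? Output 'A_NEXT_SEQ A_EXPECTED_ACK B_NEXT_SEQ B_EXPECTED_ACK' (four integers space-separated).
Answer: 1390 2316 2316 1390

Derivation:
After event 0: A_seq=1000 A_ack=2076 B_seq=2076 B_ack=1000
After event 1: A_seq=1000 A_ack=2212 B_seq=2212 B_ack=1000
After event 2: A_seq=1183 A_ack=2212 B_seq=2212 B_ack=1000
After event 3: A_seq=1242 A_ack=2212 B_seq=2212 B_ack=1000
After event 4: A_seq=1242 A_ack=2212 B_seq=2212 B_ack=1242
After event 5: A_seq=1390 A_ack=2212 B_seq=2212 B_ack=1390
After event 6: A_seq=1390 A_ack=2316 B_seq=2316 B_ack=1390
After event 7: A_seq=1390 A_ack=2316 B_seq=2316 B_ack=1390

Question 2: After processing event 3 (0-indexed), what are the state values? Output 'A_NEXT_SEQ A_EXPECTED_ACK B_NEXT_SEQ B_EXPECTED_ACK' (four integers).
After event 0: A_seq=1000 A_ack=2076 B_seq=2076 B_ack=1000
After event 1: A_seq=1000 A_ack=2212 B_seq=2212 B_ack=1000
After event 2: A_seq=1183 A_ack=2212 B_seq=2212 B_ack=1000
After event 3: A_seq=1242 A_ack=2212 B_seq=2212 B_ack=1000

1242 2212 2212 1000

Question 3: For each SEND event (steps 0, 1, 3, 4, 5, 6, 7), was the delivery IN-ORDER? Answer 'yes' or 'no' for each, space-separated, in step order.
Step 0: SEND seq=2000 -> in-order
Step 1: SEND seq=2076 -> in-order
Step 3: SEND seq=1183 -> out-of-order
Step 4: SEND seq=1000 -> in-order
Step 5: SEND seq=1242 -> in-order
Step 6: SEND seq=2212 -> in-order
Step 7: SEND seq=1000 -> out-of-order

Answer: yes yes no yes yes yes no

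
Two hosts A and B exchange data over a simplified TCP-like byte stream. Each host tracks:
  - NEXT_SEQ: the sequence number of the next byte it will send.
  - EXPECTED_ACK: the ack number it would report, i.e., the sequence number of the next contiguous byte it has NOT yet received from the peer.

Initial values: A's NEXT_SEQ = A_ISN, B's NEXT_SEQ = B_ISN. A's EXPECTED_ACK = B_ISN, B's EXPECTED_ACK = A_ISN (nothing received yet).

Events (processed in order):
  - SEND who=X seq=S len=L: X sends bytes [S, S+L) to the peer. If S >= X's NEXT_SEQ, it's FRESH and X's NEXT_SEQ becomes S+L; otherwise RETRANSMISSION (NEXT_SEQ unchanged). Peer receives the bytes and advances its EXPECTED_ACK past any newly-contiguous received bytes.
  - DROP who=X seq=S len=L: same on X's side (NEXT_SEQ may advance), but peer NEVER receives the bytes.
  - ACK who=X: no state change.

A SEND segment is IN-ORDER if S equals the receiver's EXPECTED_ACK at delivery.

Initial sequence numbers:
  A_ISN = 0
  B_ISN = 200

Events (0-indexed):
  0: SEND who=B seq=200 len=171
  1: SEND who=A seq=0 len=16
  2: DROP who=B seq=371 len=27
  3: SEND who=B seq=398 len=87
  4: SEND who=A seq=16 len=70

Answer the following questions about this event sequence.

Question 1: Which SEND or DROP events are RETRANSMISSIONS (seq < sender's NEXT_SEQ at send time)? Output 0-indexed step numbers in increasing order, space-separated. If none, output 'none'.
Step 0: SEND seq=200 -> fresh
Step 1: SEND seq=0 -> fresh
Step 2: DROP seq=371 -> fresh
Step 3: SEND seq=398 -> fresh
Step 4: SEND seq=16 -> fresh

Answer: none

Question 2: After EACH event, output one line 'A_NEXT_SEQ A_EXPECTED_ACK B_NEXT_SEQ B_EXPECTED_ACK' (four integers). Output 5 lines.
0 371 371 0
16 371 371 16
16 371 398 16
16 371 485 16
86 371 485 86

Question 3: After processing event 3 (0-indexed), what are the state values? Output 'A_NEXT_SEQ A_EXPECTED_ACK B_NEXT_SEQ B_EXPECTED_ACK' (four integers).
After event 0: A_seq=0 A_ack=371 B_seq=371 B_ack=0
After event 1: A_seq=16 A_ack=371 B_seq=371 B_ack=16
After event 2: A_seq=16 A_ack=371 B_seq=398 B_ack=16
After event 3: A_seq=16 A_ack=371 B_seq=485 B_ack=16

16 371 485 16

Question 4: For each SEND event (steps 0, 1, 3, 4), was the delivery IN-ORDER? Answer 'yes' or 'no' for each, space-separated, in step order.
Answer: yes yes no yes

Derivation:
Step 0: SEND seq=200 -> in-order
Step 1: SEND seq=0 -> in-order
Step 3: SEND seq=398 -> out-of-order
Step 4: SEND seq=16 -> in-order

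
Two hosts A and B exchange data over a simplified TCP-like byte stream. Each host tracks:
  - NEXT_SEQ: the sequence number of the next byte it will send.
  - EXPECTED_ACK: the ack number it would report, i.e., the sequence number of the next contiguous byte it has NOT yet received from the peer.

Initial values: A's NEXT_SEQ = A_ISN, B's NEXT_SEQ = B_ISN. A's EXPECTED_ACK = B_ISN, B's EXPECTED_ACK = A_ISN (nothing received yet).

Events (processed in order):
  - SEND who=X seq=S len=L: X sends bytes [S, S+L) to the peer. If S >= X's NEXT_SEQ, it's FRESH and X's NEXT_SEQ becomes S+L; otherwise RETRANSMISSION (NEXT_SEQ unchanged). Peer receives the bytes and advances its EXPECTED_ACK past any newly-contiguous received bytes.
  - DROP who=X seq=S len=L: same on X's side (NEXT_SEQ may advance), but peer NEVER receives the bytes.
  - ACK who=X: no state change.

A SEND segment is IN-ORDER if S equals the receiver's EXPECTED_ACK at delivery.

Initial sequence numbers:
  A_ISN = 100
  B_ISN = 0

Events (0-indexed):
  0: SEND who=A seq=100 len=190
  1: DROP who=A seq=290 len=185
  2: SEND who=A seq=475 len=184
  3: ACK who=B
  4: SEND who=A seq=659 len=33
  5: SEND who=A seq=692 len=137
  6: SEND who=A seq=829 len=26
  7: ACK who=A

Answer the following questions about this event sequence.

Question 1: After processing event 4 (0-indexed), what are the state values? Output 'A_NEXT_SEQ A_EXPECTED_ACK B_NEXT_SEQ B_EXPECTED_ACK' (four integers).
After event 0: A_seq=290 A_ack=0 B_seq=0 B_ack=290
After event 1: A_seq=475 A_ack=0 B_seq=0 B_ack=290
After event 2: A_seq=659 A_ack=0 B_seq=0 B_ack=290
After event 3: A_seq=659 A_ack=0 B_seq=0 B_ack=290
After event 4: A_seq=692 A_ack=0 B_seq=0 B_ack=290

692 0 0 290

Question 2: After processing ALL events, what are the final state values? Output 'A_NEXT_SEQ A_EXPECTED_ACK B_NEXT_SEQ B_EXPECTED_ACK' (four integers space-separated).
Answer: 855 0 0 290

Derivation:
After event 0: A_seq=290 A_ack=0 B_seq=0 B_ack=290
After event 1: A_seq=475 A_ack=0 B_seq=0 B_ack=290
After event 2: A_seq=659 A_ack=0 B_seq=0 B_ack=290
After event 3: A_seq=659 A_ack=0 B_seq=0 B_ack=290
After event 4: A_seq=692 A_ack=0 B_seq=0 B_ack=290
After event 5: A_seq=829 A_ack=0 B_seq=0 B_ack=290
After event 6: A_seq=855 A_ack=0 B_seq=0 B_ack=290
After event 7: A_seq=855 A_ack=0 B_seq=0 B_ack=290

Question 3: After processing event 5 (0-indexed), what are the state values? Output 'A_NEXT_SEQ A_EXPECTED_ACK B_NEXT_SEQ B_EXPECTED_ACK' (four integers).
After event 0: A_seq=290 A_ack=0 B_seq=0 B_ack=290
After event 1: A_seq=475 A_ack=0 B_seq=0 B_ack=290
After event 2: A_seq=659 A_ack=0 B_seq=0 B_ack=290
After event 3: A_seq=659 A_ack=0 B_seq=0 B_ack=290
After event 4: A_seq=692 A_ack=0 B_seq=0 B_ack=290
After event 5: A_seq=829 A_ack=0 B_seq=0 B_ack=290

829 0 0 290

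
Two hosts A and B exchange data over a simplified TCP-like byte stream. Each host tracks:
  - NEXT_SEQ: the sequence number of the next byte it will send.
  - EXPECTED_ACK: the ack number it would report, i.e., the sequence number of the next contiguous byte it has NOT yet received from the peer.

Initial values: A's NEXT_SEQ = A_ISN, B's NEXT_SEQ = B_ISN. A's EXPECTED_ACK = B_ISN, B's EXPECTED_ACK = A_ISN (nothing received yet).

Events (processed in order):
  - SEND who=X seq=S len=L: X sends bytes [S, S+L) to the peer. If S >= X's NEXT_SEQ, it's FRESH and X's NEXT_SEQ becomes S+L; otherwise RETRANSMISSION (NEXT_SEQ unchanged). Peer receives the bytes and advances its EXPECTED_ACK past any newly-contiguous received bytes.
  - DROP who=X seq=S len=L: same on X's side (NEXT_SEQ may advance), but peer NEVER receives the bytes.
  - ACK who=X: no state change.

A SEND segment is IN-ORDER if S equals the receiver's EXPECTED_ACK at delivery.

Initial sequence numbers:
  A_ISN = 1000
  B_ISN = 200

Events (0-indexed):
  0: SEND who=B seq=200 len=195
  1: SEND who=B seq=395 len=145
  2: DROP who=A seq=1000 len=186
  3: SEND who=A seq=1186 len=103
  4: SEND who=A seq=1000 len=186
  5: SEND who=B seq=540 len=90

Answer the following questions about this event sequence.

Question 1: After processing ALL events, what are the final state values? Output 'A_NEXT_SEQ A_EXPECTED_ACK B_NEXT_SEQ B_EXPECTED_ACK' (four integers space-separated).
After event 0: A_seq=1000 A_ack=395 B_seq=395 B_ack=1000
After event 1: A_seq=1000 A_ack=540 B_seq=540 B_ack=1000
After event 2: A_seq=1186 A_ack=540 B_seq=540 B_ack=1000
After event 3: A_seq=1289 A_ack=540 B_seq=540 B_ack=1000
After event 4: A_seq=1289 A_ack=540 B_seq=540 B_ack=1289
After event 5: A_seq=1289 A_ack=630 B_seq=630 B_ack=1289

Answer: 1289 630 630 1289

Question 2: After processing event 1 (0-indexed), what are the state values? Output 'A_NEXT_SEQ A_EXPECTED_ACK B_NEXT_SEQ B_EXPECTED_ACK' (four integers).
After event 0: A_seq=1000 A_ack=395 B_seq=395 B_ack=1000
After event 1: A_seq=1000 A_ack=540 B_seq=540 B_ack=1000

1000 540 540 1000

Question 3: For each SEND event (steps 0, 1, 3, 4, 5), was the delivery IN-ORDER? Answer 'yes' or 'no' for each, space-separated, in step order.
Step 0: SEND seq=200 -> in-order
Step 1: SEND seq=395 -> in-order
Step 3: SEND seq=1186 -> out-of-order
Step 4: SEND seq=1000 -> in-order
Step 5: SEND seq=540 -> in-order

Answer: yes yes no yes yes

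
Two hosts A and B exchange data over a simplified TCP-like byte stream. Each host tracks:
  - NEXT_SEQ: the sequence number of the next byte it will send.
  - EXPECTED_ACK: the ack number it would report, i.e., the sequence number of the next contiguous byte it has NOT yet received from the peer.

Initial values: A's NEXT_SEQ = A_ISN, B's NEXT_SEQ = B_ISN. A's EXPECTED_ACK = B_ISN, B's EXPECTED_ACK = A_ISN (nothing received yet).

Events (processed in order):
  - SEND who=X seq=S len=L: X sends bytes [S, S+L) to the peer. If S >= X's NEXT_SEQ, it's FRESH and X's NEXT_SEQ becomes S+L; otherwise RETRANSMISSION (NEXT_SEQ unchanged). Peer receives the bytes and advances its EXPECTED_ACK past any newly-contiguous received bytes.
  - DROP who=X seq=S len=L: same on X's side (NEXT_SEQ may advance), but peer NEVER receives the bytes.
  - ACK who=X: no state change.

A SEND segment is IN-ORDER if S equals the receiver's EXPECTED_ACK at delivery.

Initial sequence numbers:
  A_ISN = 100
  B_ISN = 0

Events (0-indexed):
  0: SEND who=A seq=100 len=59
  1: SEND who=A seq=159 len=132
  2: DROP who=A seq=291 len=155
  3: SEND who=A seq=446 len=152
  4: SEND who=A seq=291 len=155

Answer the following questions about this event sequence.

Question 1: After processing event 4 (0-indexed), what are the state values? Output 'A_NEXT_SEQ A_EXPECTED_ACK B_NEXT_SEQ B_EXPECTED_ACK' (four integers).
After event 0: A_seq=159 A_ack=0 B_seq=0 B_ack=159
After event 1: A_seq=291 A_ack=0 B_seq=0 B_ack=291
After event 2: A_seq=446 A_ack=0 B_seq=0 B_ack=291
After event 3: A_seq=598 A_ack=0 B_seq=0 B_ack=291
After event 4: A_seq=598 A_ack=0 B_seq=0 B_ack=598

598 0 0 598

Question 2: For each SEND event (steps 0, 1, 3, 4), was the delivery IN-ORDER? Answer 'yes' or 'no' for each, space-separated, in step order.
Step 0: SEND seq=100 -> in-order
Step 1: SEND seq=159 -> in-order
Step 3: SEND seq=446 -> out-of-order
Step 4: SEND seq=291 -> in-order

Answer: yes yes no yes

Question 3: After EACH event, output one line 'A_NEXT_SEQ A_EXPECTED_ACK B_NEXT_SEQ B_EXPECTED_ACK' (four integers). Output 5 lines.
159 0 0 159
291 0 0 291
446 0 0 291
598 0 0 291
598 0 0 598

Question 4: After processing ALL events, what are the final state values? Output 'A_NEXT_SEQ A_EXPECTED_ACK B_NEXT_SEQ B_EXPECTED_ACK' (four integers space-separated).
After event 0: A_seq=159 A_ack=0 B_seq=0 B_ack=159
After event 1: A_seq=291 A_ack=0 B_seq=0 B_ack=291
After event 2: A_seq=446 A_ack=0 B_seq=0 B_ack=291
After event 3: A_seq=598 A_ack=0 B_seq=0 B_ack=291
After event 4: A_seq=598 A_ack=0 B_seq=0 B_ack=598

Answer: 598 0 0 598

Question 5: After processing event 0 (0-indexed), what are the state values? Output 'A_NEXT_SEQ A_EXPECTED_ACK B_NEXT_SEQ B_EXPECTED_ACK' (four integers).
After event 0: A_seq=159 A_ack=0 B_seq=0 B_ack=159

159 0 0 159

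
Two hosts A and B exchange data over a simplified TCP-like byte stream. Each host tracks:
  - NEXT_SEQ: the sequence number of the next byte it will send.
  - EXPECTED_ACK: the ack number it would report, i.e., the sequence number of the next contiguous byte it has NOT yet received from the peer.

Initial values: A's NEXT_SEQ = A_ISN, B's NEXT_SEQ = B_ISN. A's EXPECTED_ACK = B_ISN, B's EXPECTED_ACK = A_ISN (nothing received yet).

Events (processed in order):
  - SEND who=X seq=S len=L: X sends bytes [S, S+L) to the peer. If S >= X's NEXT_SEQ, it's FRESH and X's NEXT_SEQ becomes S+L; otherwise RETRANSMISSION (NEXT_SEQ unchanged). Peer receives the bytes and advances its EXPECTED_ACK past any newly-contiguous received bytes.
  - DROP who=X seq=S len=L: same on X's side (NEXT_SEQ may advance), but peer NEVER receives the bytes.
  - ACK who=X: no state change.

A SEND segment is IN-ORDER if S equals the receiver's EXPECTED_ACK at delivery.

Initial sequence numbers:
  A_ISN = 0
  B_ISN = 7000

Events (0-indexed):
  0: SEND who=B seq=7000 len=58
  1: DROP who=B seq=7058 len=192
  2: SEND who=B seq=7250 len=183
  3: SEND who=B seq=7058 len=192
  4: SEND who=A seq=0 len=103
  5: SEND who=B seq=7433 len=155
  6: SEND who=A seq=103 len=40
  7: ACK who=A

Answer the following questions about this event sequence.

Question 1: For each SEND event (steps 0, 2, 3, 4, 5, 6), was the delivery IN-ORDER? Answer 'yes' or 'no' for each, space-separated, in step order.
Answer: yes no yes yes yes yes

Derivation:
Step 0: SEND seq=7000 -> in-order
Step 2: SEND seq=7250 -> out-of-order
Step 3: SEND seq=7058 -> in-order
Step 4: SEND seq=0 -> in-order
Step 5: SEND seq=7433 -> in-order
Step 6: SEND seq=103 -> in-order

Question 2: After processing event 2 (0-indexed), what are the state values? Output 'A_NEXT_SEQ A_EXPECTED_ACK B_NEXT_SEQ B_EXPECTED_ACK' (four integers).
After event 0: A_seq=0 A_ack=7058 B_seq=7058 B_ack=0
After event 1: A_seq=0 A_ack=7058 B_seq=7250 B_ack=0
After event 2: A_seq=0 A_ack=7058 B_seq=7433 B_ack=0

0 7058 7433 0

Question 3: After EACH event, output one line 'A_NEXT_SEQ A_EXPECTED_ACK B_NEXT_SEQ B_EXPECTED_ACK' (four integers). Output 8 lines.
0 7058 7058 0
0 7058 7250 0
0 7058 7433 0
0 7433 7433 0
103 7433 7433 103
103 7588 7588 103
143 7588 7588 143
143 7588 7588 143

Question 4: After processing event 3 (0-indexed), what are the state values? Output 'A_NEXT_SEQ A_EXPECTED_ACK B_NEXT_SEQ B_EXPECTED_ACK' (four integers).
After event 0: A_seq=0 A_ack=7058 B_seq=7058 B_ack=0
After event 1: A_seq=0 A_ack=7058 B_seq=7250 B_ack=0
After event 2: A_seq=0 A_ack=7058 B_seq=7433 B_ack=0
After event 3: A_seq=0 A_ack=7433 B_seq=7433 B_ack=0

0 7433 7433 0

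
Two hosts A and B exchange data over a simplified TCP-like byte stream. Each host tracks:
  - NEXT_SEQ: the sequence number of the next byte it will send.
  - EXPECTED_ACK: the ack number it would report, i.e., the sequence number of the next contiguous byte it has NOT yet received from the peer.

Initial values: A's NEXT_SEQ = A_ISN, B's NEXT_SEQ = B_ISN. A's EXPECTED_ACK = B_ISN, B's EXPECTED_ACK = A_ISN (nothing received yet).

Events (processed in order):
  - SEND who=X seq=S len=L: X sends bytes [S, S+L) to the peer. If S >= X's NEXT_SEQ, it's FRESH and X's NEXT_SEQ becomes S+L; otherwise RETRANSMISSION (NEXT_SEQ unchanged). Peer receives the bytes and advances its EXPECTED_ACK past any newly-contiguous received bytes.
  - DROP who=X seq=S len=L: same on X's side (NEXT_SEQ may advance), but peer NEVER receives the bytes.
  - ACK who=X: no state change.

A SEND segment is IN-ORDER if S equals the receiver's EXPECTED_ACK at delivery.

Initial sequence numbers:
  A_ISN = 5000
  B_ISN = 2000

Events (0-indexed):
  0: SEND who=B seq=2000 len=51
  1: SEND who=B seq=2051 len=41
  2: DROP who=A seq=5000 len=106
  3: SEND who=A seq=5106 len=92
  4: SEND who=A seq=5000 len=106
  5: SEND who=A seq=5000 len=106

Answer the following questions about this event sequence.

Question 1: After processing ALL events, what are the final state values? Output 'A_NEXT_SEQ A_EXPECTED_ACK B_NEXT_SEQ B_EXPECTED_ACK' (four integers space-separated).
After event 0: A_seq=5000 A_ack=2051 B_seq=2051 B_ack=5000
After event 1: A_seq=5000 A_ack=2092 B_seq=2092 B_ack=5000
After event 2: A_seq=5106 A_ack=2092 B_seq=2092 B_ack=5000
After event 3: A_seq=5198 A_ack=2092 B_seq=2092 B_ack=5000
After event 4: A_seq=5198 A_ack=2092 B_seq=2092 B_ack=5198
After event 5: A_seq=5198 A_ack=2092 B_seq=2092 B_ack=5198

Answer: 5198 2092 2092 5198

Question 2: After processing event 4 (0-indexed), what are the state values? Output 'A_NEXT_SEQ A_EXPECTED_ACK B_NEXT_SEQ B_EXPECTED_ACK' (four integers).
After event 0: A_seq=5000 A_ack=2051 B_seq=2051 B_ack=5000
After event 1: A_seq=5000 A_ack=2092 B_seq=2092 B_ack=5000
After event 2: A_seq=5106 A_ack=2092 B_seq=2092 B_ack=5000
After event 3: A_seq=5198 A_ack=2092 B_seq=2092 B_ack=5000
After event 4: A_seq=5198 A_ack=2092 B_seq=2092 B_ack=5198

5198 2092 2092 5198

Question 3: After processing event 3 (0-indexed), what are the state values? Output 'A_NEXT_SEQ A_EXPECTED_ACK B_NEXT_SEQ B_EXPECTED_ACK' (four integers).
After event 0: A_seq=5000 A_ack=2051 B_seq=2051 B_ack=5000
After event 1: A_seq=5000 A_ack=2092 B_seq=2092 B_ack=5000
After event 2: A_seq=5106 A_ack=2092 B_seq=2092 B_ack=5000
After event 3: A_seq=5198 A_ack=2092 B_seq=2092 B_ack=5000

5198 2092 2092 5000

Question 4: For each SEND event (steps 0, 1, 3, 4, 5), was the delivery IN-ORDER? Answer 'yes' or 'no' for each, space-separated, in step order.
Answer: yes yes no yes no

Derivation:
Step 0: SEND seq=2000 -> in-order
Step 1: SEND seq=2051 -> in-order
Step 3: SEND seq=5106 -> out-of-order
Step 4: SEND seq=5000 -> in-order
Step 5: SEND seq=5000 -> out-of-order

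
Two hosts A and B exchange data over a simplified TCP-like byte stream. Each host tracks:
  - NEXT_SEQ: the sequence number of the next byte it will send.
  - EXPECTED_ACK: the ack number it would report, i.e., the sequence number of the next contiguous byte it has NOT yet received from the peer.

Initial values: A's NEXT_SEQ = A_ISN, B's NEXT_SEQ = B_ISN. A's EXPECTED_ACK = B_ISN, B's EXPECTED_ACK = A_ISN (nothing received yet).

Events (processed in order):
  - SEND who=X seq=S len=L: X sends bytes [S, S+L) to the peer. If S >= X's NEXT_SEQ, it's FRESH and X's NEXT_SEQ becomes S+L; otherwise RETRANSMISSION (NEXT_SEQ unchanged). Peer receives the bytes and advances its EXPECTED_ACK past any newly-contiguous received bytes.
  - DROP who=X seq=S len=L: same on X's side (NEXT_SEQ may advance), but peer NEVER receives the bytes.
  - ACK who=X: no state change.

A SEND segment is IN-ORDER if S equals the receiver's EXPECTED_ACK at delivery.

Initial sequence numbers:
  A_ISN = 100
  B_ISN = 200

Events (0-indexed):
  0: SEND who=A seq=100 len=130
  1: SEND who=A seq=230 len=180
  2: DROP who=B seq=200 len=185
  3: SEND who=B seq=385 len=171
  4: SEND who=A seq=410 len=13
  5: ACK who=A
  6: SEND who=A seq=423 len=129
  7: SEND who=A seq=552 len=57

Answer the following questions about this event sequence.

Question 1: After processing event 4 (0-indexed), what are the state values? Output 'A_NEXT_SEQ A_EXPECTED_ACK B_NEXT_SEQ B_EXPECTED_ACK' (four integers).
After event 0: A_seq=230 A_ack=200 B_seq=200 B_ack=230
After event 1: A_seq=410 A_ack=200 B_seq=200 B_ack=410
After event 2: A_seq=410 A_ack=200 B_seq=385 B_ack=410
After event 3: A_seq=410 A_ack=200 B_seq=556 B_ack=410
After event 4: A_seq=423 A_ack=200 B_seq=556 B_ack=423

423 200 556 423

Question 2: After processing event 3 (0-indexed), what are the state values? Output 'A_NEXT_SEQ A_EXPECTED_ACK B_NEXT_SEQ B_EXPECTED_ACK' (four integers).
After event 0: A_seq=230 A_ack=200 B_seq=200 B_ack=230
After event 1: A_seq=410 A_ack=200 B_seq=200 B_ack=410
After event 2: A_seq=410 A_ack=200 B_seq=385 B_ack=410
After event 3: A_seq=410 A_ack=200 B_seq=556 B_ack=410

410 200 556 410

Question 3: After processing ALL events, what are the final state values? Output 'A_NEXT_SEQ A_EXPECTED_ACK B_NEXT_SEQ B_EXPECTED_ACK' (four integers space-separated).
Answer: 609 200 556 609

Derivation:
After event 0: A_seq=230 A_ack=200 B_seq=200 B_ack=230
After event 1: A_seq=410 A_ack=200 B_seq=200 B_ack=410
After event 2: A_seq=410 A_ack=200 B_seq=385 B_ack=410
After event 3: A_seq=410 A_ack=200 B_seq=556 B_ack=410
After event 4: A_seq=423 A_ack=200 B_seq=556 B_ack=423
After event 5: A_seq=423 A_ack=200 B_seq=556 B_ack=423
After event 6: A_seq=552 A_ack=200 B_seq=556 B_ack=552
After event 7: A_seq=609 A_ack=200 B_seq=556 B_ack=609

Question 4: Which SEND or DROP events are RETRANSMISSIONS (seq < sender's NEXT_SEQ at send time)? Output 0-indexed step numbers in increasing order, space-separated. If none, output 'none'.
Step 0: SEND seq=100 -> fresh
Step 1: SEND seq=230 -> fresh
Step 2: DROP seq=200 -> fresh
Step 3: SEND seq=385 -> fresh
Step 4: SEND seq=410 -> fresh
Step 6: SEND seq=423 -> fresh
Step 7: SEND seq=552 -> fresh

Answer: none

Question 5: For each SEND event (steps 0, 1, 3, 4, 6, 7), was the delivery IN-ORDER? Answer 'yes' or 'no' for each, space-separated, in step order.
Step 0: SEND seq=100 -> in-order
Step 1: SEND seq=230 -> in-order
Step 3: SEND seq=385 -> out-of-order
Step 4: SEND seq=410 -> in-order
Step 6: SEND seq=423 -> in-order
Step 7: SEND seq=552 -> in-order

Answer: yes yes no yes yes yes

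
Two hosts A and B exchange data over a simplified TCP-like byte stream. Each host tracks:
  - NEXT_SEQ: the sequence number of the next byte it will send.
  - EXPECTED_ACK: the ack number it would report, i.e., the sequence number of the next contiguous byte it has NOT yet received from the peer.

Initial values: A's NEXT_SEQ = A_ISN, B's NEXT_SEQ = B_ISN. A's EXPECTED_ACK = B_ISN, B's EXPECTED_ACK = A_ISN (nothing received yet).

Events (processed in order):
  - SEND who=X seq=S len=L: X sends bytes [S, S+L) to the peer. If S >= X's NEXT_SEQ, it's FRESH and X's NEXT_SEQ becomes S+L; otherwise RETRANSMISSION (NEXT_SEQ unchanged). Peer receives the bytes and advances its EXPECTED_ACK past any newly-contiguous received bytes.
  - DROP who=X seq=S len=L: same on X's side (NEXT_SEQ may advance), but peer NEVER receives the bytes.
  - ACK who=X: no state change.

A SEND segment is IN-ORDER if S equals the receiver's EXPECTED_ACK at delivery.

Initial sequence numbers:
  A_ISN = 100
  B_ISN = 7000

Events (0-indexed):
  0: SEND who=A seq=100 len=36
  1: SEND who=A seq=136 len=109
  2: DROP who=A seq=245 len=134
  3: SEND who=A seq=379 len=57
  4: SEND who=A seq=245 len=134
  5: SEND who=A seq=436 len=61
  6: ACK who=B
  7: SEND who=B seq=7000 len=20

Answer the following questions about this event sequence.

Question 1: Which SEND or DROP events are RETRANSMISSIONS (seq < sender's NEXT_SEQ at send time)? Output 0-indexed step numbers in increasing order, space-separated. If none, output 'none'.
Answer: 4

Derivation:
Step 0: SEND seq=100 -> fresh
Step 1: SEND seq=136 -> fresh
Step 2: DROP seq=245 -> fresh
Step 3: SEND seq=379 -> fresh
Step 4: SEND seq=245 -> retransmit
Step 5: SEND seq=436 -> fresh
Step 7: SEND seq=7000 -> fresh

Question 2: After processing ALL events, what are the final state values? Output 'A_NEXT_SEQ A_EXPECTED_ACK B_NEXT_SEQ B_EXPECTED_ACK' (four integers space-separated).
Answer: 497 7020 7020 497

Derivation:
After event 0: A_seq=136 A_ack=7000 B_seq=7000 B_ack=136
After event 1: A_seq=245 A_ack=7000 B_seq=7000 B_ack=245
After event 2: A_seq=379 A_ack=7000 B_seq=7000 B_ack=245
After event 3: A_seq=436 A_ack=7000 B_seq=7000 B_ack=245
After event 4: A_seq=436 A_ack=7000 B_seq=7000 B_ack=436
After event 5: A_seq=497 A_ack=7000 B_seq=7000 B_ack=497
After event 6: A_seq=497 A_ack=7000 B_seq=7000 B_ack=497
After event 7: A_seq=497 A_ack=7020 B_seq=7020 B_ack=497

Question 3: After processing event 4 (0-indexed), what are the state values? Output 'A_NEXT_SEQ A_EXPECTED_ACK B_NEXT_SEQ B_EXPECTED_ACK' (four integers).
After event 0: A_seq=136 A_ack=7000 B_seq=7000 B_ack=136
After event 1: A_seq=245 A_ack=7000 B_seq=7000 B_ack=245
After event 2: A_seq=379 A_ack=7000 B_seq=7000 B_ack=245
After event 3: A_seq=436 A_ack=7000 B_seq=7000 B_ack=245
After event 4: A_seq=436 A_ack=7000 B_seq=7000 B_ack=436

436 7000 7000 436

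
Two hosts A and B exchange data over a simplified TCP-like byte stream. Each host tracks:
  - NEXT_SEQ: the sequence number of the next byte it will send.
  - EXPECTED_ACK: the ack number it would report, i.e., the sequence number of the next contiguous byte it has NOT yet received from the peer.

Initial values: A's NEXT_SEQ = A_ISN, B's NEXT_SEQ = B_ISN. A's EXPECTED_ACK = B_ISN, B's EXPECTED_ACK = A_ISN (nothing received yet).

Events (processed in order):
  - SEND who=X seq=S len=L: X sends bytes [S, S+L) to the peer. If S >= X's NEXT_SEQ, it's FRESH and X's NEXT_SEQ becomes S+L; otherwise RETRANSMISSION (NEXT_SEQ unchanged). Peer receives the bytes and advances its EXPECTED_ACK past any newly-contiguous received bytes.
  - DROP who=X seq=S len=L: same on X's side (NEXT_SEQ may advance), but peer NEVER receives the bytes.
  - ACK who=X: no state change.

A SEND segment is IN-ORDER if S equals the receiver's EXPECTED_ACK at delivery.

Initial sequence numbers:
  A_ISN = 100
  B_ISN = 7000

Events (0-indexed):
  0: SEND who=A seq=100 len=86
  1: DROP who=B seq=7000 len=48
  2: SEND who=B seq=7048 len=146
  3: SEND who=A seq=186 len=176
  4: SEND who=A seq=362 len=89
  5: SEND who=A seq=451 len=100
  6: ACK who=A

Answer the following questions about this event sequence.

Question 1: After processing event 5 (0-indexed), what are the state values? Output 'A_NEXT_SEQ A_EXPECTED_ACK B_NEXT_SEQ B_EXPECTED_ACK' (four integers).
After event 0: A_seq=186 A_ack=7000 B_seq=7000 B_ack=186
After event 1: A_seq=186 A_ack=7000 B_seq=7048 B_ack=186
After event 2: A_seq=186 A_ack=7000 B_seq=7194 B_ack=186
After event 3: A_seq=362 A_ack=7000 B_seq=7194 B_ack=362
After event 4: A_seq=451 A_ack=7000 B_seq=7194 B_ack=451
After event 5: A_seq=551 A_ack=7000 B_seq=7194 B_ack=551

551 7000 7194 551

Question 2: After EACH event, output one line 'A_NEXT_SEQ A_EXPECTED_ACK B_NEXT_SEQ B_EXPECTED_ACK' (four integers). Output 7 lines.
186 7000 7000 186
186 7000 7048 186
186 7000 7194 186
362 7000 7194 362
451 7000 7194 451
551 7000 7194 551
551 7000 7194 551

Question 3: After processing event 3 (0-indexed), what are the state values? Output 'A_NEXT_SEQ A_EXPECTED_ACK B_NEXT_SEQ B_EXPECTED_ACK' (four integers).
After event 0: A_seq=186 A_ack=7000 B_seq=7000 B_ack=186
After event 1: A_seq=186 A_ack=7000 B_seq=7048 B_ack=186
After event 2: A_seq=186 A_ack=7000 B_seq=7194 B_ack=186
After event 3: A_seq=362 A_ack=7000 B_seq=7194 B_ack=362

362 7000 7194 362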